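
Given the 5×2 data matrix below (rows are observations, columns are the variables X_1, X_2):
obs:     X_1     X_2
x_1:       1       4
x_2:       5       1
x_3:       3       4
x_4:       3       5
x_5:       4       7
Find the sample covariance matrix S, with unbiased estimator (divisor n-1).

Step 1 — column means:
  mean(X_1) = (1 + 5 + 3 + 3 + 4) / 5 = 16/5 = 3.2
  mean(X_2) = (4 + 1 + 4 + 5 + 7) / 5 = 21/5 = 4.2

Step 2 — sample covariance S[i,j] = (1/(n-1)) · Σ_k (x_{k,i} - mean_i) · (x_{k,j} - mean_j), with n-1 = 4.
  S[X_1,X_1] = ((-2.2)·(-2.2) + (1.8)·(1.8) + (-0.2)·(-0.2) + (-0.2)·(-0.2) + (0.8)·(0.8)) / 4 = 8.8/4 = 2.2
  S[X_1,X_2] = ((-2.2)·(-0.2) + (1.8)·(-3.2) + (-0.2)·(-0.2) + (-0.2)·(0.8) + (0.8)·(2.8)) / 4 = -3.2/4 = -0.8
  S[X_2,X_2] = ((-0.2)·(-0.2) + (-3.2)·(-3.2) + (-0.2)·(-0.2) + (0.8)·(0.8) + (2.8)·(2.8)) / 4 = 18.8/4 = 4.7

S is symmetric (S[j,i] = S[i,j]). Assembling:

S = [[2.2, -0.8],
 [-0.8, 4.7]]


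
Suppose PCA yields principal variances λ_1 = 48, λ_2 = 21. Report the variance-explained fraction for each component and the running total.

Step 1 — total variance = trace(Sigma) = Σ λ_i = 48 + 21 = 69.

Step 2 — fraction explained by component i = λ_i / Σ λ:
  PC1: 48/69 = 0.6957
  PC2: 21/69 = 0.3043

Step 3 — cumulative fraction after k components = (λ_1 + ... + λ_k) / Σ λ:
  k = 1: 48/69 = 0.6957
  k = 2: (48 + 21)/69 = 69/69 = 1

Summary (fraction, with percent):

explained: PC1 0.6957 (69.57%), PC2 0.3043 (30.43%);  cumulative: 0.6957, 1


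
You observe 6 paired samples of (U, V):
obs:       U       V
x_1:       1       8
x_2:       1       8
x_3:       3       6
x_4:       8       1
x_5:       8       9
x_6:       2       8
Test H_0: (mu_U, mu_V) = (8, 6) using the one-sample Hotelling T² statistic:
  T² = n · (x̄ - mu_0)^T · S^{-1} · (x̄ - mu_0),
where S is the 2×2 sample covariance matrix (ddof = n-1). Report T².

Step 1 — sample mean vector:
  mean(U) = (1 + 1 + 3 + 8 + 8 + 2) / 6 = 23/6 = 3.8333
  mean(V) = (8 + 8 + 6 + 1 + 9 + 8) / 6 = 40/6 = 6.6667
  x̄ = (3.8333, 6.6667),  deviation x̄ - mu_0 = (3.8333, 6.6667) - (8, 6) = (-4.1667, 0.6667).

Step 2 — sample covariance matrix, S[i,j] = (1/(n-1)) · Σ_k (x_{k,i} - mean_i) · (x_{k,j} - mean_j), divisor n-1 = 5:
  S[U,U] = ((-2.8333)·(-2.8333) + (-2.8333)·(-2.8333) + (-0.8333)·(-0.8333) + (4.1667)·(4.1667) + (4.1667)·(4.1667) + (-1.8333)·(-1.8333)) / 5 = 54.8333/5 = 10.9667
  S[U,V] = ((-2.8333)·(1.3333) + (-2.8333)·(1.3333) + (-0.8333)·(-0.6667) + (4.1667)·(-5.6667) + (4.1667)·(2.3333) + (-1.8333)·(1.3333)) / 5 = -23.3333/5 = -4.6667
  S[V,V] = ((1.3333)·(1.3333) + (1.3333)·(1.3333) + (-0.6667)·(-0.6667) + (-5.6667)·(-5.6667) + (2.3333)·(2.3333) + (1.3333)·(1.3333)) / 5 = 43.3333/5 = 8.6667
  S = [[10.9667, -4.6667],
 [-4.6667, 8.6667]].

Step 3 — invert S. det(S) = 10.9667·8.6667 - (-4.6667)² = 73.2667.
  S^{-1} = (1/det) · [[d, -b], [-b, a]] = [[0.1183, 0.0637],
 [0.0637, 0.1497]].

Step 4 — quadratic form (x̄ - mu_0)^T · S^{-1} · (x̄ - mu_0):
  S^{-1} · (x̄ - mu_0) = (-0.4504, -0.1656),
  (x̄ - mu_0)^T · [...] = (-4.1667)·(-0.4504) + (0.6667)·(-0.1656) = 1.7663.

Step 5 — scale by n: T² = 6 · 1.7663 = 10.5978.

T² ≈ 10.5978


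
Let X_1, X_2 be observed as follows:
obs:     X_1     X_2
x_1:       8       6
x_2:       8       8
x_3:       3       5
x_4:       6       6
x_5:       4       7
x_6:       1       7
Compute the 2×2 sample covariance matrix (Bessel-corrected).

Step 1 — column means:
  mean(X_1) = (8 + 8 + 3 + 6 + 4 + 1) / 6 = 30/6 = 5
  mean(X_2) = (6 + 8 + 5 + 6 + 7 + 7) / 6 = 39/6 = 6.5

Step 2 — sample covariance S[i,j] = (1/(n-1)) · Σ_k (x_{k,i} - mean_i) · (x_{k,j} - mean_j), with n-1 = 5.
  S[X_1,X_1] = ((3)·(3) + (3)·(3) + (-2)·(-2) + (1)·(1) + (-1)·(-1) + (-4)·(-4)) / 5 = 40/5 = 8
  S[X_1,X_2] = ((3)·(-0.5) + (3)·(1.5) + (-2)·(-1.5) + (1)·(-0.5) + (-1)·(0.5) + (-4)·(0.5)) / 5 = 3/5 = 0.6
  S[X_2,X_2] = ((-0.5)·(-0.5) + (1.5)·(1.5) + (-1.5)·(-1.5) + (-0.5)·(-0.5) + (0.5)·(0.5) + (0.5)·(0.5)) / 5 = 5.5/5 = 1.1

S is symmetric (S[j,i] = S[i,j]). Assembling:

S = [[8, 0.6],
 [0.6, 1.1]]


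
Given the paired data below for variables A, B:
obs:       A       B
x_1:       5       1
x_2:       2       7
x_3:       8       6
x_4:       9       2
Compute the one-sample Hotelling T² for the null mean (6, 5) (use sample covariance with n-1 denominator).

Step 1 — sample mean vector:
  mean(A) = (5 + 2 + 8 + 9) / 4 = 24/4 = 6
  mean(B) = (1 + 7 + 6 + 2) / 4 = 16/4 = 4
  x̄ = (6, 4),  deviation x̄ - mu_0 = (6, 4) - (6, 5) = (0, -1).

Step 2 — sample covariance matrix, S[i,j] = (1/(n-1)) · Σ_k (x_{k,i} - mean_i) · (x_{k,j} - mean_j), divisor n-1 = 3:
  S[A,A] = ((-1)·(-1) + (-4)·(-4) + (2)·(2) + (3)·(3)) / 3 = 30/3 = 10
  S[A,B] = ((-1)·(-3) + (-4)·(3) + (2)·(2) + (3)·(-2)) / 3 = -11/3 = -3.6667
  S[B,B] = ((-3)·(-3) + (3)·(3) + (2)·(2) + (-2)·(-2)) / 3 = 26/3 = 8.6667
  S = [[10, -3.6667],
 [-3.6667, 8.6667]].

Step 3 — invert S. det(S) = 10·8.6667 - (-3.6667)² = 73.2222.
  S^{-1} = (1/det) · [[d, -b], [-b, a]] = [[0.1184, 0.0501],
 [0.0501, 0.1366]].

Step 4 — quadratic form (x̄ - mu_0)^T · S^{-1} · (x̄ - mu_0):
  S^{-1} · (x̄ - mu_0) = (-0.0501, -0.1366),
  (x̄ - mu_0)^T · [...] = (0)·(-0.0501) + (-1)·(-0.1366) = 0.1366.

Step 5 — scale by n: T² = 4 · 0.1366 = 0.5463.

T² ≈ 0.5463


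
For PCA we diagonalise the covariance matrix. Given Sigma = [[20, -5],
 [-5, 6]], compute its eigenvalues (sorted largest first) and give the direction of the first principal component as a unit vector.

Step 1 — characteristic polynomial of 2×2 Sigma:
  det(Sigma - λI) = λ² - trace · λ + det = 0.
  trace = 20 + 6 = 26, det = 20·6 - (-5)² = 95.
Step 2 — discriminant:
  Δ = trace² - 4·det = 676 - 380 = 296.
Step 3 — eigenvalues:
  λ = (trace ± √Δ)/2 = (26 ± 17.2047)/2,
  λ_1 = 21.6023,  λ_2 = 4.3977.

Step 4 — unit eigenvector for λ_1: solve (Sigma - λ_1 I)v = 0. First row:
  (20 - 21.6023)·v_x + (-5)·v_y = 0, i.e. (-1.6023)·v_x + (-5)·v_y = 0,
  so v ∝ (b, λ_1 - a) = (-5, 1.6023); multiply by -1 so the first entry is positive: u = (5, -1.6023).
  ||u|| = √((5)² + (-1.6023)²) = √(27.5674) ≈ 5.2505,
  v_1 = u/||u|| ≈ (0.9523, -0.3052) (||v_1|| = 1).

λ_1 = 21.6023,  λ_2 = 4.3977;  v_1 ≈ (0.9523, -0.3052)


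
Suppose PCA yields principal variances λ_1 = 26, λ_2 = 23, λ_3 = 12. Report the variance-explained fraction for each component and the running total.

Step 1 — total variance = trace(Sigma) = Σ λ_i = 26 + 23 + 12 = 61.

Step 2 — fraction explained by component i = λ_i / Σ λ:
  PC1: 26/61 = 0.4262
  PC2: 23/61 = 0.377
  PC3: 12/61 = 0.1967

Step 3 — cumulative fraction after k components = (λ_1 + ... + λ_k) / Σ λ:
  k = 1: 26/61 = 0.4262
  k = 2: (26 + 23)/61 = 49/61 = 0.8033
  k = 3: (26 + 23 + 12)/61 = 61/61 = 1

Summary (fraction, with percent):

explained: PC1 0.4262 (42.62%), PC2 0.377 (37.7%), PC3 0.1967 (19.67%);  cumulative: 0.4262, 0.8033, 1


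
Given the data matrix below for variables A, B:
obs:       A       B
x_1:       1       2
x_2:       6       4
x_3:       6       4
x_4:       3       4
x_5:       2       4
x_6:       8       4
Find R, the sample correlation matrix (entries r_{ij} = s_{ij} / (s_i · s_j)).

Step 1 — column means:
  mean(A) = (1 + 6 + 6 + 3 + 2 + 8) / 6 = 26/6 = 4.3333
  mean(B) = (2 + 4 + 4 + 4 + 4 + 4) / 6 = 22/6 = 3.6667

Step 2 — sample variances and covariances s[i,j] = (1/(n-1)) · Σ_k (x_{k,i} - mean_i) · (x_{k,j} - mean_j), with n-1 = 5:
  s[A,A] = ((-3.3333)·(-3.3333) + (1.6667)·(1.6667) + (1.6667)·(1.6667) + (-1.3333)·(-1.3333) + (-2.3333)·(-2.3333) + (3.6667)·(3.6667)) / 5 = 37.3333/5 = 7.4667
  s[A,B] = ((-3.3333)·(-1.6667) + (1.6667)·(0.3333) + (1.6667)·(0.3333) + (-1.3333)·(0.3333) + (-2.3333)·(0.3333) + (3.6667)·(0.3333)) / 5 = 6.6667/5 = 1.3333
  s[B,B] = ((-1.6667)·(-1.6667) + (0.3333)·(0.3333) + (0.3333)·(0.3333) + (0.3333)·(0.3333) + (0.3333)·(0.3333) + (0.3333)·(0.3333)) / 5 = 3.3333/5 = 0.6667
  Sample standard deviations s_i = √(s[i,i]):
  s(A) = √(7.4667) = 2.7325
  s(B) = √(0.6667) = 0.8165

Step 3 — r_{ij} = s_{ij} / (s_i · s_j):
  r[A,A] = 1 (diagonal).
  r[A,B] = 1.3333 / (2.7325 · 0.8165) = 1.3333 / 2.2311 = 0.5976
  r[B,B] = 1 (diagonal).

R is symmetric with unit diagonal. Assembling:

R = [[1, 0.5976],
 [0.5976, 1]]


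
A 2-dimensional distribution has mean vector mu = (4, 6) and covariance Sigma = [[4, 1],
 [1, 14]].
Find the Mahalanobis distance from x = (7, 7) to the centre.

Step 1 — centre the observation: (x - mu) = (3, 1).

Step 2 — invert Sigma. det(Sigma) = 4·14 - (1)² = 55.
  Sigma^{-1} = (1/det) · [[d, -b], [-b, a]] = [[0.2545, -0.0182],
 [-0.0182, 0.0727]].

Step 3 — form the quadratic (x - mu)^T · Sigma^{-1} · (x - mu):
  Sigma^{-1} · (x - mu) = (0.7455, 0.0182).
  (x - mu)^T · [Sigma^{-1} · (x - mu)] = (3)·(0.7455) + (1)·(0.0182) = 2.2545.

Step 4 — take square root: d = √(2.2545) ≈ 1.5015.

d(x, mu) = √(2.2545) ≈ 1.5015


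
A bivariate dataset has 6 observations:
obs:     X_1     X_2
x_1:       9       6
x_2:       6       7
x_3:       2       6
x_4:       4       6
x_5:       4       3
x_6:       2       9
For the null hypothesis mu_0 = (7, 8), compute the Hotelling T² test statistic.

Step 1 — sample mean vector:
  mean(X_1) = (9 + 6 + 2 + 4 + 4 + 2) / 6 = 27/6 = 4.5
  mean(X_2) = (6 + 7 + 6 + 6 + 3 + 9) / 6 = 37/6 = 6.1667
  x̄ = (4.5, 6.1667),  deviation x̄ - mu_0 = (4.5, 6.1667) - (7, 8) = (-2.5, -1.8333).

Step 2 — sample covariance matrix, S[i,j] = (1/(n-1)) · Σ_k (x_{k,i} - mean_i) · (x_{k,j} - mean_j), divisor n-1 = 5:
  S[X_1,X_1] = ((4.5)·(4.5) + (1.5)·(1.5) + (-2.5)·(-2.5) + (-0.5)·(-0.5) + (-0.5)·(-0.5) + (-2.5)·(-2.5)) / 5 = 35.5/5 = 7.1
  S[X_1,X_2] = ((4.5)·(-0.1667) + (1.5)·(0.8333) + (-2.5)·(-0.1667) + (-0.5)·(-0.1667) + (-0.5)·(-3.1667) + (-2.5)·(2.8333)) / 5 = -4.5/5 = -0.9
  S[X_2,X_2] = ((-0.1667)·(-0.1667) + (0.8333)·(0.8333) + (-0.1667)·(-0.1667) + (-0.1667)·(-0.1667) + (-3.1667)·(-3.1667) + (2.8333)·(2.8333)) / 5 = 18.8333/5 = 3.7667
  S = [[7.1, -0.9],
 [-0.9, 3.7667]].

Step 3 — invert S. det(S) = 7.1·3.7667 - (-0.9)² = 25.9333.
  S^{-1} = (1/det) · [[d, -b], [-b, a]] = [[0.1452, 0.0347],
 [0.0347, 0.2738]].

Step 4 — quadratic form (x̄ - mu_0)^T · S^{-1} · (x̄ - mu_0):
  S^{-1} · (x̄ - mu_0) = (-0.4267, -0.5887),
  (x̄ - mu_0)^T · [...] = (-2.5)·(-0.4267) + (-1.8333)·(-0.5887) = 2.1461.

Step 5 — scale by n: T² = 6 · 2.1461 = 12.8766.

T² ≈ 12.8766


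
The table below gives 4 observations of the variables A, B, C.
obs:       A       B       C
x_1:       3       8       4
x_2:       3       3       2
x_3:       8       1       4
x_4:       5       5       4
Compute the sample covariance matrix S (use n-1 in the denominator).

Step 1 — column means:
  mean(A) = (3 + 3 + 8 + 5) / 4 = 19/4 = 4.75
  mean(B) = (8 + 3 + 1 + 5) / 4 = 17/4 = 4.25
  mean(C) = (4 + 2 + 4 + 4) / 4 = 14/4 = 3.5

Step 2 — sample covariance S[i,j] = (1/(n-1)) · Σ_k (x_{k,i} - mean_i) · (x_{k,j} - mean_j), with n-1 = 3.
  S[A,A] = ((-1.75)·(-1.75) + (-1.75)·(-1.75) + (3.25)·(3.25) + (0.25)·(0.25)) / 3 = 16.75/3 = 5.5833
  S[A,B] = ((-1.75)·(3.75) + (-1.75)·(-1.25) + (3.25)·(-3.25) + (0.25)·(0.75)) / 3 = -14.75/3 = -4.9167
  S[A,C] = ((-1.75)·(0.5) + (-1.75)·(-1.5) + (3.25)·(0.5) + (0.25)·(0.5)) / 3 = 3.5/3 = 1.1667
  S[B,B] = ((3.75)·(3.75) + (-1.25)·(-1.25) + (-3.25)·(-3.25) + (0.75)·(0.75)) / 3 = 26.75/3 = 8.9167
  S[B,C] = ((3.75)·(0.5) + (-1.25)·(-1.5) + (-3.25)·(0.5) + (0.75)·(0.5)) / 3 = 2.5/3 = 0.8333
  S[C,C] = ((0.5)·(0.5) + (-1.5)·(-1.5) + (0.5)·(0.5) + (0.5)·(0.5)) / 3 = 3/3 = 1

S is symmetric (S[j,i] = S[i,j]). Assembling:

S = [[5.5833, -4.9167, 1.1667],
 [-4.9167, 8.9167, 0.8333],
 [1.1667, 0.8333, 1]]


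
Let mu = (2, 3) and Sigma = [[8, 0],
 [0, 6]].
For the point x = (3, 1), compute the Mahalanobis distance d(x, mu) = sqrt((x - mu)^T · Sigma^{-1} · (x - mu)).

Step 1 — centre the observation: (x - mu) = (1, -2).

Step 2 — invert Sigma. det(Sigma) = 8·6 - (0)² = 48.
  Sigma^{-1} = (1/det) · [[d, -b], [-b, a]] = [[0.125, 0],
 [0, 0.1667]].

Step 3 — form the quadratic (x - mu)^T · Sigma^{-1} · (x - mu):
  Sigma^{-1} · (x - mu) = (0.125, -0.3333).
  (x - mu)^T · [Sigma^{-1} · (x - mu)] = (1)·(0.125) + (-2)·(-0.3333) = 0.7917.

Step 4 — take square root: d = √(0.7917) ≈ 0.8898.

d(x, mu) = √(0.7917) ≈ 0.8898


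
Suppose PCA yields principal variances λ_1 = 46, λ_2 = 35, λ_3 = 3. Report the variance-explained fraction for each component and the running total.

Step 1 — total variance = trace(Sigma) = Σ λ_i = 46 + 35 + 3 = 84.

Step 2 — fraction explained by component i = λ_i / Σ λ:
  PC1: 46/84 = 0.5476
  PC2: 35/84 = 0.4167
  PC3: 3/84 = 0.0357

Step 3 — cumulative fraction after k components = (λ_1 + ... + λ_k) / Σ λ:
  k = 1: 46/84 = 0.5476
  k = 2: (46 + 35)/84 = 81/84 = 0.9643
  k = 3: (46 + 35 + 3)/84 = 84/84 = 1

Summary (fraction, with percent):

explained: PC1 0.5476 (54.76%), PC2 0.4167 (41.67%), PC3 0.0357 (3.57%);  cumulative: 0.5476, 0.9643, 1


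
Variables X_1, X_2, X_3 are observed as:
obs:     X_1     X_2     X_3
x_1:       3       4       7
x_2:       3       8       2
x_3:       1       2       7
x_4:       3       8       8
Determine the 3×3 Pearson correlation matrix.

Step 1 — column means:
  mean(X_1) = (3 + 3 + 1 + 3) / 4 = 10/4 = 2.5
  mean(X_2) = (4 + 8 + 2 + 8) / 4 = 22/4 = 5.5
  mean(X_3) = (7 + 2 + 7 + 8) / 4 = 24/4 = 6

Step 2 — sample variances and covariances s[i,j] = (1/(n-1)) · Σ_k (x_{k,i} - mean_i) · (x_{k,j} - mean_j), with n-1 = 3:
  s[X_1,X_1] = ((0.5)·(0.5) + (0.5)·(0.5) + (-1.5)·(-1.5) + (0.5)·(0.5)) / 3 = 3/3 = 1
  s[X_1,X_2] = ((0.5)·(-1.5) + (0.5)·(2.5) + (-1.5)·(-3.5) + (0.5)·(2.5)) / 3 = 7/3 = 2.3333
  s[X_1,X_3] = ((0.5)·(1) + (0.5)·(-4) + (-1.5)·(1) + (0.5)·(2)) / 3 = -2/3 = -0.6667
  s[X_2,X_2] = ((-1.5)·(-1.5) + (2.5)·(2.5) + (-3.5)·(-3.5) + (2.5)·(2.5)) / 3 = 27/3 = 9
  s[X_2,X_3] = ((-1.5)·(1) + (2.5)·(-4) + (-3.5)·(1) + (2.5)·(2)) / 3 = -10/3 = -3.3333
  s[X_3,X_3] = ((1)·(1) + (-4)·(-4) + (1)·(1) + (2)·(2)) / 3 = 22/3 = 7.3333
  Sample standard deviations s_i = √(s[i,i]):
  s(X_1) = √(1) = 1
  s(X_2) = √(9) = 3
  s(X_3) = √(7.3333) = 2.708

Step 3 — r_{ij} = s_{ij} / (s_i · s_j):
  r[X_1,X_1] = 1 (diagonal).
  r[X_1,X_2] = 2.3333 / (1 · 3) = 2.3333 / 3 = 0.7778
  r[X_1,X_3] = -0.6667 / (1 · 2.708) = -0.6667 / 2.708 = -0.2462
  r[X_2,X_2] = 1 (diagonal).
  r[X_2,X_3] = -3.3333 / (3 · 2.708) = -3.3333 / 8.124 = -0.4103
  r[X_3,X_3] = 1 (diagonal).

R is symmetric with unit diagonal. Assembling:

R = [[1, 0.7778, -0.2462],
 [0.7778, 1, -0.4103],
 [-0.2462, -0.4103, 1]]


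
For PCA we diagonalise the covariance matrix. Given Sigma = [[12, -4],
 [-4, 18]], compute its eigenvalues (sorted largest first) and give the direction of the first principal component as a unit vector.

Step 1 — characteristic polynomial of 2×2 Sigma:
  det(Sigma - λI) = λ² - trace · λ + det = 0.
  trace = 12 + 18 = 30, det = 12·18 - (-4)² = 200.
Step 2 — discriminant:
  Δ = trace² - 4·det = 900 - 800 = 100.
Step 3 — eigenvalues:
  λ = (trace ± √Δ)/2 = (30 ± 10)/2,
  λ_1 = 20,  λ_2 = 10.

Step 4 — unit eigenvector for λ_1: solve (Sigma - λ_1 I)v = 0. First row:
  (12 - 20)·v_x + (-4)·v_y = 0, i.e. (-8)·v_x + (-4)·v_y = 0,
  so v ∝ (b, λ_1 - a) = (-4, 8); multiply by -1 so the first entry is positive: u = (4, -8).
  ||u|| = √((4)² + (-8)²) = √(80) ≈ 8.9443,
  v_1 = u/||u|| ≈ (0.4472, -0.8944) (||v_1|| = 1).

λ_1 = 20,  λ_2 = 10;  v_1 ≈ (0.4472, -0.8944)


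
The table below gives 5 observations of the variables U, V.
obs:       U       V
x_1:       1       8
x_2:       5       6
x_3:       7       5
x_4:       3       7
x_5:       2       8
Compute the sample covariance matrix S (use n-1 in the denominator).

Step 1 — column means:
  mean(U) = (1 + 5 + 7 + 3 + 2) / 5 = 18/5 = 3.6
  mean(V) = (8 + 6 + 5 + 7 + 8) / 5 = 34/5 = 6.8

Step 2 — sample covariance S[i,j] = (1/(n-1)) · Σ_k (x_{k,i} - mean_i) · (x_{k,j} - mean_j), with n-1 = 4.
  S[U,U] = ((-2.6)·(-2.6) + (1.4)·(1.4) + (3.4)·(3.4) + (-0.6)·(-0.6) + (-1.6)·(-1.6)) / 4 = 23.2/4 = 5.8
  S[U,V] = ((-2.6)·(1.2) + (1.4)·(-0.8) + (3.4)·(-1.8) + (-0.6)·(0.2) + (-1.6)·(1.2)) / 4 = -12.4/4 = -3.1
  S[V,V] = ((1.2)·(1.2) + (-0.8)·(-0.8) + (-1.8)·(-1.8) + (0.2)·(0.2) + (1.2)·(1.2)) / 4 = 6.8/4 = 1.7

S is symmetric (S[j,i] = S[i,j]). Assembling:

S = [[5.8, -3.1],
 [-3.1, 1.7]]


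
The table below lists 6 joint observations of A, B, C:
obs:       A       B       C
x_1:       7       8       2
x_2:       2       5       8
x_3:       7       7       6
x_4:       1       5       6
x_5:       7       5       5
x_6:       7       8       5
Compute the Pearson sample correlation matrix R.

Step 1 — column means:
  mean(A) = (7 + 2 + 7 + 1 + 7 + 7) / 6 = 31/6 = 5.1667
  mean(B) = (8 + 5 + 7 + 5 + 5 + 8) / 6 = 38/6 = 6.3333
  mean(C) = (2 + 8 + 6 + 6 + 5 + 5) / 6 = 32/6 = 5.3333

Step 2 — sample variances and covariances s[i,j] = (1/(n-1)) · Σ_k (x_{k,i} - mean_i) · (x_{k,j} - mean_j), with n-1 = 5:
  s[A,A] = ((1.8333)·(1.8333) + (-3.1667)·(-3.1667) + (1.8333)·(1.8333) + (-4.1667)·(-4.1667) + (1.8333)·(1.8333) + (1.8333)·(1.8333)) / 5 = 40.8333/5 = 8.1667
  s[A,B] = ((1.8333)·(1.6667) + (-3.1667)·(-1.3333) + (1.8333)·(0.6667) + (-4.1667)·(-1.3333) + (1.8333)·(-1.3333) + (1.8333)·(1.6667)) / 5 = 14.6667/5 = 2.9333
  s[A,C] = ((1.8333)·(-3.3333) + (-3.1667)·(2.6667) + (1.8333)·(0.6667) + (-4.1667)·(0.6667) + (1.8333)·(-0.3333) + (1.8333)·(-0.3333)) / 5 = -17.3333/5 = -3.4667
  s[B,B] = ((1.6667)·(1.6667) + (-1.3333)·(-1.3333) + (0.6667)·(0.6667) + (-1.3333)·(-1.3333) + (-1.3333)·(-1.3333) + (1.6667)·(1.6667)) / 5 = 11.3333/5 = 2.2667
  s[B,C] = ((1.6667)·(-3.3333) + (-1.3333)·(2.6667) + (0.6667)·(0.6667) + (-1.3333)·(0.6667) + (-1.3333)·(-0.3333) + (1.6667)·(-0.3333)) / 5 = -9.6667/5 = -1.9333
  s[C,C] = ((-3.3333)·(-3.3333) + (2.6667)·(2.6667) + (0.6667)·(0.6667) + (0.6667)·(0.6667) + (-0.3333)·(-0.3333) + (-0.3333)·(-0.3333)) / 5 = 19.3333/5 = 3.8667
  Sample standard deviations s_i = √(s[i,i]):
  s(A) = √(8.1667) = 2.8577
  s(B) = √(2.2667) = 1.5055
  s(C) = √(3.8667) = 1.9664

Step 3 — r_{ij} = s_{ij} / (s_i · s_j):
  r[A,A] = 1 (diagonal).
  r[A,B] = 2.9333 / (2.8577 · 1.5055) = 2.9333 / 4.3025 = 0.6818
  r[A,C] = -3.4667 / (2.8577 · 1.9664) = -3.4667 / 5.6194 = -0.6169
  r[B,B] = 1 (diagonal).
  r[B,C] = -1.9333 / (1.5055 · 1.9664) = -1.9333 / 2.9605 = -0.653
  r[C,C] = 1 (diagonal).

R is symmetric with unit diagonal. Assembling:

R = [[1, 0.6818, -0.6169],
 [0.6818, 1, -0.653],
 [-0.6169, -0.653, 1]]


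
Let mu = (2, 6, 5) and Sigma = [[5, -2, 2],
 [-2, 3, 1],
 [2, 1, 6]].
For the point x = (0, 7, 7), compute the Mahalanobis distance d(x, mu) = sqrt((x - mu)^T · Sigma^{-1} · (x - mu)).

Step 1 — centre the observation: (x - mu) = (-2, 1, 2).

Step 2 — invert Sigma (cofactor / det for 3×3, or solve directly):
  Sigma^{-1} = [[0.4146, 0.3415, -0.1951],
 [0.3415, 0.6341, -0.2195],
 [-0.1951, -0.2195, 0.2683]].

Step 3 — form the quadratic (x - mu)^T · Sigma^{-1} · (x - mu):
  Sigma^{-1} · (x - mu) = (-0.878, -0.4878, 0.7073).
  (x - mu)^T · [Sigma^{-1} · (x - mu)] = (-2)·(-0.878) + (1)·(-0.4878) + (2)·(0.7073) = 2.6829.

Step 4 — take square root: d = √(2.6829) ≈ 1.638.

d(x, mu) = √(2.6829) ≈ 1.638


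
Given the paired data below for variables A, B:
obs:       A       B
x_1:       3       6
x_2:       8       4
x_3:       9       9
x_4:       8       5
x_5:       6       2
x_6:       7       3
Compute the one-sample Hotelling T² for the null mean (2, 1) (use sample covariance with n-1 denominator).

Step 1 — sample mean vector:
  mean(A) = (3 + 8 + 9 + 8 + 6 + 7) / 6 = 41/6 = 6.8333
  mean(B) = (6 + 4 + 9 + 5 + 2 + 3) / 6 = 29/6 = 4.8333
  x̄ = (6.8333, 4.8333),  deviation x̄ - mu_0 = (6.8333, 4.8333) - (2, 1) = (4.8333, 3.8333).

Step 2 — sample covariance matrix, S[i,j] = (1/(n-1)) · Σ_k (x_{k,i} - mean_i) · (x_{k,j} - mean_j), divisor n-1 = 5:
  S[A,A] = ((-3.8333)·(-3.8333) + (1.1667)·(1.1667) + (2.1667)·(2.1667) + (1.1667)·(1.1667) + (-0.8333)·(-0.8333) + (0.1667)·(0.1667)) / 5 = 22.8333/5 = 4.5667
  S[A,B] = ((-3.8333)·(1.1667) + (1.1667)·(-0.8333) + (2.1667)·(4.1667) + (1.1667)·(0.1667) + (-0.8333)·(-2.8333) + (0.1667)·(-1.8333)) / 5 = 5.8333/5 = 1.1667
  S[B,B] = ((1.1667)·(1.1667) + (-0.8333)·(-0.8333) + (4.1667)·(4.1667) + (0.1667)·(0.1667) + (-2.8333)·(-2.8333) + (-1.8333)·(-1.8333)) / 5 = 30.8333/5 = 6.1667
  S = [[4.5667, 1.1667],
 [1.1667, 6.1667]].

Step 3 — invert S. det(S) = 4.5667·6.1667 - (1.1667)² = 26.8.
  S^{-1} = (1/det) · [[d, -b], [-b, a]] = [[0.2301, -0.0435],
 [-0.0435, 0.1704]].

Step 4 — quadratic form (x̄ - mu_0)^T · S^{-1} · (x̄ - mu_0):
  S^{-1} · (x̄ - mu_0) = (0.9453, 0.4428),
  (x̄ - mu_0)^T · [...] = (4.8333)·(0.9453) + (3.8333)·(0.4428) = 6.2662.

Step 5 — scale by n: T² = 6 · 6.2662 = 37.597.

T² ≈ 37.597


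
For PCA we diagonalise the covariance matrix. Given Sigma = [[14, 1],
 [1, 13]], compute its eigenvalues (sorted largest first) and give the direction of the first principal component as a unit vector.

Step 1 — characteristic polynomial of 2×2 Sigma:
  det(Sigma - λI) = λ² - trace · λ + det = 0.
  trace = 14 + 13 = 27, det = 14·13 - (1)² = 181.
Step 2 — discriminant:
  Δ = trace² - 4·det = 729 - 724 = 5.
Step 3 — eigenvalues:
  λ = (trace ± √Δ)/2 = (27 ± 2.2361)/2,
  λ_1 = 14.618,  λ_2 = 12.382.

Step 4 — unit eigenvector for λ_1: solve (Sigma - λ_1 I)v = 0. First row:
  (14 - 14.618)·v_x + (1)·v_y = 0, i.e. (-0.618)·v_x + (1)·v_y = 0,
  so v ∝ (b, λ_1 - a) = (1, 0.618) = u.
  ||u|| = √((1)² + (0.618)²) = √(1.382) ≈ 1.1756,
  v_1 = u/||u|| ≈ (0.8507, 0.5257) (||v_1|| = 1).

λ_1 = 14.618,  λ_2 = 12.382;  v_1 ≈ (0.8507, 0.5257)


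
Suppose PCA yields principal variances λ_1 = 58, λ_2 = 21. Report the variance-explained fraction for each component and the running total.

Step 1 — total variance = trace(Sigma) = Σ λ_i = 58 + 21 = 79.

Step 2 — fraction explained by component i = λ_i / Σ λ:
  PC1: 58/79 = 0.7342
  PC2: 21/79 = 0.2658

Step 3 — cumulative fraction after k components = (λ_1 + ... + λ_k) / Σ λ:
  k = 1: 58/79 = 0.7342
  k = 2: (58 + 21)/79 = 79/79 = 1

Summary (fraction, with percent):

explained: PC1 0.7342 (73.42%), PC2 0.2658 (26.58%);  cumulative: 0.7342, 1


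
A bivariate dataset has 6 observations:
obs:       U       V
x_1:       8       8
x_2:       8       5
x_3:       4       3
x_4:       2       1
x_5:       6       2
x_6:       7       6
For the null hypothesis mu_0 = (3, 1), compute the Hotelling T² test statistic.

Step 1 — sample mean vector:
  mean(U) = (8 + 8 + 4 + 2 + 6 + 7) / 6 = 35/6 = 5.8333
  mean(V) = (8 + 5 + 3 + 1 + 2 + 6) / 6 = 25/6 = 4.1667
  x̄ = (5.8333, 4.1667),  deviation x̄ - mu_0 = (5.8333, 4.1667) - (3, 1) = (2.8333, 3.1667).

Step 2 — sample covariance matrix, S[i,j] = (1/(n-1)) · Σ_k (x_{k,i} - mean_i) · (x_{k,j} - mean_j), divisor n-1 = 5:
  S[U,U] = ((2.1667)·(2.1667) + (2.1667)·(2.1667) + (-1.8333)·(-1.8333) + (-3.8333)·(-3.8333) + (0.1667)·(0.1667) + (1.1667)·(1.1667)) / 5 = 28.8333/5 = 5.7667
  S[U,V] = ((2.1667)·(3.8333) + (2.1667)·(0.8333) + (-1.8333)·(-1.1667) + (-3.8333)·(-3.1667) + (0.1667)·(-2.1667) + (1.1667)·(1.8333)) / 5 = 26.1667/5 = 5.2333
  S[V,V] = ((3.8333)·(3.8333) + (0.8333)·(0.8333) + (-1.1667)·(-1.1667) + (-3.1667)·(-3.1667) + (-2.1667)·(-2.1667) + (1.8333)·(1.8333)) / 5 = 34.8333/5 = 6.9667
  S = [[5.7667, 5.2333],
 [5.2333, 6.9667]].

Step 3 — invert S. det(S) = 5.7667·6.9667 - (5.2333)² = 12.7867.
  S^{-1} = (1/det) · [[d, -b], [-b, a]] = [[0.5448, -0.4093],
 [-0.4093, 0.451]].

Step 4 — quadratic form (x̄ - mu_0)^T · S^{-1} · (x̄ - mu_0):
  S^{-1} · (x̄ - mu_0) = (0.2477, 0.2685),
  (x̄ - mu_0)^T · [...] = (2.8333)·(0.2477) + (3.1667)·(0.2685) = 1.552.

Step 5 — scale by n: T² = 6 · 1.552 = 9.3118.

T² ≈ 9.3118


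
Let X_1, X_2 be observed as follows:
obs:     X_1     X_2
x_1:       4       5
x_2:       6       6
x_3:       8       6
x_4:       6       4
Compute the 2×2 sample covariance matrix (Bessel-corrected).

Step 1 — column means:
  mean(X_1) = (4 + 6 + 8 + 6) / 4 = 24/4 = 6
  mean(X_2) = (5 + 6 + 6 + 4) / 4 = 21/4 = 5.25

Step 2 — sample covariance S[i,j] = (1/(n-1)) · Σ_k (x_{k,i} - mean_i) · (x_{k,j} - mean_j), with n-1 = 3.
  S[X_1,X_1] = ((-2)·(-2) + (0)·(0) + (2)·(2) + (0)·(0)) / 3 = 8/3 = 2.6667
  S[X_1,X_2] = ((-2)·(-0.25) + (0)·(0.75) + (2)·(0.75) + (0)·(-1.25)) / 3 = 2/3 = 0.6667
  S[X_2,X_2] = ((-0.25)·(-0.25) + (0.75)·(0.75) + (0.75)·(0.75) + (-1.25)·(-1.25)) / 3 = 2.75/3 = 0.9167

S is symmetric (S[j,i] = S[i,j]). Assembling:

S = [[2.6667, 0.6667],
 [0.6667, 0.9167]]


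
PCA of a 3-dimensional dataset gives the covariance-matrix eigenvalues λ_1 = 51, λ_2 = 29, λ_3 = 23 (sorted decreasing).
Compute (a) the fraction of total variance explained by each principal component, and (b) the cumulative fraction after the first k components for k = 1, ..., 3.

Step 1 — total variance = trace(Sigma) = Σ λ_i = 51 + 29 + 23 = 103.

Step 2 — fraction explained by component i = λ_i / Σ λ:
  PC1: 51/103 = 0.4951
  PC2: 29/103 = 0.2816
  PC3: 23/103 = 0.2233

Step 3 — cumulative fraction after k components = (λ_1 + ... + λ_k) / Σ λ:
  k = 1: 51/103 = 0.4951
  k = 2: (51 + 29)/103 = 80/103 = 0.7767
  k = 3: (51 + 29 + 23)/103 = 103/103 = 1

Summary (fraction, with percent):

explained: PC1 0.4951 (49.51%), PC2 0.2816 (28.16%), PC3 0.2233 (22.33%);  cumulative: 0.4951, 0.7767, 1


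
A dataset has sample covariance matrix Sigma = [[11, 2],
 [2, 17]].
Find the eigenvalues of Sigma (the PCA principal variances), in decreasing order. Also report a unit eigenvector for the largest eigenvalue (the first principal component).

Step 1 — characteristic polynomial of 2×2 Sigma:
  det(Sigma - λI) = λ² - trace · λ + det = 0.
  trace = 11 + 17 = 28, det = 11·17 - (2)² = 183.
Step 2 — discriminant:
  Δ = trace² - 4·det = 784 - 732 = 52.
Step 3 — eigenvalues:
  λ = (trace ± √Δ)/2 = (28 ± 7.2111)/2,
  λ_1 = 17.6056,  λ_2 = 10.3944.

Step 4 — unit eigenvector for λ_1: solve (Sigma - λ_1 I)v = 0. First row:
  (11 - 17.6056)·v_x + (2)·v_y = 0, i.e. (-6.6056)·v_x + (2)·v_y = 0,
  so v ∝ (b, λ_1 - a) = (2, 6.6056) = u.
  ||u|| = √((2)² + (6.6056)²) = √(47.6333) ≈ 6.9017,
  v_1 = u/||u|| ≈ (0.2898, 0.9571) (||v_1|| = 1).

λ_1 = 17.6056,  λ_2 = 10.3944;  v_1 ≈ (0.2898, 0.9571)


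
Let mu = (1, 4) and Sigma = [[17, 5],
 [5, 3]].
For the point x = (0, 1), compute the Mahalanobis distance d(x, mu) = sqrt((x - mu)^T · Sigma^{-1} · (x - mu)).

Step 1 — centre the observation: (x - mu) = (-1, -3).

Step 2 — invert Sigma. det(Sigma) = 17·3 - (5)² = 26.
  Sigma^{-1} = (1/det) · [[d, -b], [-b, a]] = [[0.1154, -0.1923],
 [-0.1923, 0.6538]].

Step 3 — form the quadratic (x - mu)^T · Sigma^{-1} · (x - mu):
  Sigma^{-1} · (x - mu) = (0.4615, -1.7692).
  (x - mu)^T · [Sigma^{-1} · (x - mu)] = (-1)·(0.4615) + (-3)·(-1.7692) = 4.8462.

Step 4 — take square root: d = √(4.8462) ≈ 2.2014.

d(x, mu) = √(4.8462) ≈ 2.2014


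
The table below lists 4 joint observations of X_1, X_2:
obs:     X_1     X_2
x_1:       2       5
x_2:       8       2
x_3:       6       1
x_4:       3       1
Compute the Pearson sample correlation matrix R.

Step 1 — column means:
  mean(X_1) = (2 + 8 + 6 + 3) / 4 = 19/4 = 4.75
  mean(X_2) = (5 + 2 + 1 + 1) / 4 = 9/4 = 2.25

Step 2 — sample variances and covariances s[i,j] = (1/(n-1)) · Σ_k (x_{k,i} - mean_i) · (x_{k,j} - mean_j), with n-1 = 3:
  s[X_1,X_1] = ((-2.75)·(-2.75) + (3.25)·(3.25) + (1.25)·(1.25) + (-1.75)·(-1.75)) / 3 = 22.75/3 = 7.5833
  s[X_1,X_2] = ((-2.75)·(2.75) + (3.25)·(-0.25) + (1.25)·(-1.25) + (-1.75)·(-1.25)) / 3 = -7.75/3 = -2.5833
  s[X_2,X_2] = ((2.75)·(2.75) + (-0.25)·(-0.25) + (-1.25)·(-1.25) + (-1.25)·(-1.25)) / 3 = 10.75/3 = 3.5833
  Sample standard deviations s_i = √(s[i,i]):
  s(X_1) = √(7.5833) = 2.7538
  s(X_2) = √(3.5833) = 1.893

Step 3 — r_{ij} = s_{ij} / (s_i · s_j):
  r[X_1,X_1] = 1 (diagonal).
  r[X_1,X_2] = -2.5833 / (2.7538 · 1.893) = -2.5833 / 5.2128 = -0.4956
  r[X_2,X_2] = 1 (diagonal).

R is symmetric with unit diagonal. Assembling:

R = [[1, -0.4956],
 [-0.4956, 1]]


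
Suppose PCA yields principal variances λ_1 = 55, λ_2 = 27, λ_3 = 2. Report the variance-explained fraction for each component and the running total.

Step 1 — total variance = trace(Sigma) = Σ λ_i = 55 + 27 + 2 = 84.

Step 2 — fraction explained by component i = λ_i / Σ λ:
  PC1: 55/84 = 0.6548
  PC2: 27/84 = 0.3214
  PC3: 2/84 = 0.0238

Step 3 — cumulative fraction after k components = (λ_1 + ... + λ_k) / Σ λ:
  k = 1: 55/84 = 0.6548
  k = 2: (55 + 27)/84 = 82/84 = 0.9762
  k = 3: (55 + 27 + 2)/84 = 84/84 = 1

Summary (fraction, with percent):

explained: PC1 0.6548 (65.48%), PC2 0.3214 (32.14%), PC3 0.0238 (2.38%);  cumulative: 0.6548, 0.9762, 1


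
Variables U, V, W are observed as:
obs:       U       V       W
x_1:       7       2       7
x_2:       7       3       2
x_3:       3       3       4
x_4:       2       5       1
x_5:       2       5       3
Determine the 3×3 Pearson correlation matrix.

Step 1 — column means:
  mean(U) = (7 + 7 + 3 + 2 + 2) / 5 = 21/5 = 4.2
  mean(V) = (2 + 3 + 3 + 5 + 5) / 5 = 18/5 = 3.6
  mean(W) = (7 + 2 + 4 + 1 + 3) / 5 = 17/5 = 3.4

Step 2 — sample variances and covariances s[i,j] = (1/(n-1)) · Σ_k (x_{k,i} - mean_i) · (x_{k,j} - mean_j), with n-1 = 4:
  s[U,U] = ((2.8)·(2.8) + (2.8)·(2.8) + (-1.2)·(-1.2) + (-2.2)·(-2.2) + (-2.2)·(-2.2)) / 4 = 26.8/4 = 6.7
  s[U,V] = ((2.8)·(-1.6) + (2.8)·(-0.6) + (-1.2)·(-0.6) + (-2.2)·(1.4) + (-2.2)·(1.4)) / 4 = -11.6/4 = -2.9
  s[U,W] = ((2.8)·(3.6) + (2.8)·(-1.4) + (-1.2)·(0.6) + (-2.2)·(-2.4) + (-2.2)·(-0.4)) / 4 = 11.6/4 = 2.9
  s[V,V] = ((-1.6)·(-1.6) + (-0.6)·(-0.6) + (-0.6)·(-0.6) + (1.4)·(1.4) + (1.4)·(1.4)) / 4 = 7.2/4 = 1.8
  s[V,W] = ((-1.6)·(3.6) + (-0.6)·(-1.4) + (-0.6)·(0.6) + (1.4)·(-2.4) + (1.4)·(-0.4)) / 4 = -9.2/4 = -2.3
  s[W,W] = ((3.6)·(3.6) + (-1.4)·(-1.4) + (0.6)·(0.6) + (-2.4)·(-2.4) + (-0.4)·(-0.4)) / 4 = 21.2/4 = 5.3
  Sample standard deviations s_i = √(s[i,i]):
  s(U) = √(6.7) = 2.5884
  s(V) = √(1.8) = 1.3416
  s(W) = √(5.3) = 2.3022

Step 3 — r_{ij} = s_{ij} / (s_i · s_j):
  r[U,U] = 1 (diagonal).
  r[U,V] = -2.9 / (2.5884 · 1.3416) = -2.9 / 3.4728 = -0.8351
  r[U,W] = 2.9 / (2.5884 · 2.3022) = 2.9 / 5.959 = 0.4867
  r[V,V] = 1 (diagonal).
  r[V,W] = -2.3 / (1.3416 · 2.3022) = -2.3 / 3.0887 = -0.7447
  r[W,W] = 1 (diagonal).

R is symmetric with unit diagonal. Assembling:

R = [[1, -0.8351, 0.4867],
 [-0.8351, 1, -0.7447],
 [0.4867, -0.7447, 1]]


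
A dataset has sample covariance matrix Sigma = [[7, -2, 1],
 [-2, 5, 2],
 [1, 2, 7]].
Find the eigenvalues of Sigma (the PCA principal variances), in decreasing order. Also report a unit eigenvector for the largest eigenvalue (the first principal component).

Step 1 — characteristic polynomial p(λ) = det(λI - Sigma) = λ³ - tr·λ² + c_1·λ - det, where tr = trace, c_1 = sum of the principal 2×2 minors, det = det(Sigma):
  tr = 7 + 5 + 7 = 19,
  c_1 = (7·5 - (-2)²) + (7·7 - (1)²) + (5·7 - (2)²) = 31 + 48 + 31 = 110,
  det = 7·(5·7 - (2)²) - (-2)·((-2)·7 - (2)·(1)) + (1)·((-2)·(2) - 5·(1)) = 7·(31) - (-2)·(-16) + (1)·(-9) = 176.
  So p(λ) = λ³ - 19λ² + 110λ - 176.
Step 2 — look for an integer root (rational root theorem: any rational root is an integer divisor of 176). Testing λ = 8:
  p(8) = 512 - 1216 + 880 - 176 = 0  ✓
  Dividing out (λ - 8): p(λ) = (λ - 8)(λ² - 11λ + 22).
Step 3 — remaining eigenvalues from the quadratic λ² - 11λ + 22 = 0:
  Δ = 11² - 4·22 = 121 - 88 = 33,  λ = (11 ± √33)/2 = (11 ± 5.7446)/2 ≈ 8.3723 or 2.6277.
  Sorted: λ_1 = 8.3723,  λ_2 = 8,  λ_3 = 2.6277  (check: sum = 19 = tr ✓).

Step 4 — unit eigenvector for λ_1 ≈ 8.3723: v spans the null space of (Sigma - λ_1 I), whose rows are
  r_1 = (-1.3723, -2, 1),  r_2 = (-2, -3.3723, 2),  r_3 = (1, 2, -1.3723).
  v is orthogonal to every row, so take v ∝ r_1 × r_2 = ((-2)·(2) - (1)·(-3.3723), (1)·(-2) - (-1.3723)·(2), (-1.3723)·(-3.3723) - (-2)·(-2)) ≈ (-0.6277, 0.7446, 0.6277).
  Rescale (multiply by -1 so the first nonzero entry is positive): u = (0.6277, -0.7446, -0.6277).
  ||u|| = √((0.6277)² + (-0.7446)² + (-0.6277)²) = √(1.3424) ≈ 1.1586,  v_1 = u/||u|| ≈ (0.5418, -0.6426, -0.5418) (||v_1|| = 1).

λ_1 = 8.3723,  λ_2 = 8,  λ_3 = 2.6277;  v_1 ≈ (0.5418, -0.6426, -0.5418)


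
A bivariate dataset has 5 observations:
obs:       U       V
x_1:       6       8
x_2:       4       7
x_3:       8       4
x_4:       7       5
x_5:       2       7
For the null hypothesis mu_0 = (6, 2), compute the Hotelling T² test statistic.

Step 1 — sample mean vector:
  mean(U) = (6 + 4 + 8 + 7 + 2) / 5 = 27/5 = 5.4
  mean(V) = (8 + 7 + 4 + 5 + 7) / 5 = 31/5 = 6.2
  x̄ = (5.4, 6.2),  deviation x̄ - mu_0 = (5.4, 6.2) - (6, 2) = (-0.6, 4.2).

Step 2 — sample covariance matrix, S[i,j] = (1/(n-1)) · Σ_k (x_{k,i} - mean_i) · (x_{k,j} - mean_j), divisor n-1 = 4:
  S[U,U] = ((0.6)·(0.6) + (-1.4)·(-1.4) + (2.6)·(2.6) + (1.6)·(1.6) + (-3.4)·(-3.4)) / 4 = 23.2/4 = 5.8
  S[U,V] = ((0.6)·(1.8) + (-1.4)·(0.8) + (2.6)·(-2.2) + (1.6)·(-1.2) + (-3.4)·(0.8)) / 4 = -10.4/4 = -2.6
  S[V,V] = ((1.8)·(1.8) + (0.8)·(0.8) + (-2.2)·(-2.2) + (-1.2)·(-1.2) + (0.8)·(0.8)) / 4 = 10.8/4 = 2.7
  S = [[5.8, -2.6],
 [-2.6, 2.7]].

Step 3 — invert S. det(S) = 5.8·2.7 - (-2.6)² = 8.9.
  S^{-1} = (1/det) · [[d, -b], [-b, a]] = [[0.3034, 0.2921],
 [0.2921, 0.6517]].

Step 4 — quadratic form (x̄ - mu_0)^T · S^{-1} · (x̄ - mu_0):
  S^{-1} · (x̄ - mu_0) = (1.0449, 2.5618),
  (x̄ - mu_0)^T · [...] = (-0.6)·(1.0449) + (4.2)·(2.5618) = 10.1326.

Step 5 — scale by n: T² = 5 · 10.1326 = 50.6629.

T² ≈ 50.6629


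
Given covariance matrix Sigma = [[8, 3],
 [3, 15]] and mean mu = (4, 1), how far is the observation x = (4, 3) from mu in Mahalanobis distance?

Step 1 — centre the observation: (x - mu) = (0, 2).

Step 2 — invert Sigma. det(Sigma) = 8·15 - (3)² = 111.
  Sigma^{-1} = (1/det) · [[d, -b], [-b, a]] = [[0.1351, -0.027],
 [-0.027, 0.0721]].

Step 3 — form the quadratic (x - mu)^T · Sigma^{-1} · (x - mu):
  Sigma^{-1} · (x - mu) = (-0.0541, 0.1441).
  (x - mu)^T · [Sigma^{-1} · (x - mu)] = (0)·(-0.0541) + (2)·(0.1441) = 0.2883.

Step 4 — take square root: d = √(0.2883) ≈ 0.5369.

d(x, mu) = √(0.2883) ≈ 0.5369


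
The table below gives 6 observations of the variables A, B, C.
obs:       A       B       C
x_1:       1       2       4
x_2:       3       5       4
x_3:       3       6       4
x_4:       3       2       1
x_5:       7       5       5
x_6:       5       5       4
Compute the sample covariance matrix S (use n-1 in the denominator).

Step 1 — column means:
  mean(A) = (1 + 3 + 3 + 3 + 7 + 5) / 6 = 22/6 = 3.6667
  mean(B) = (2 + 5 + 6 + 2 + 5 + 5) / 6 = 25/6 = 4.1667
  mean(C) = (4 + 4 + 4 + 1 + 5 + 4) / 6 = 22/6 = 3.6667

Step 2 — sample covariance S[i,j] = (1/(n-1)) · Σ_k (x_{k,i} - mean_i) · (x_{k,j} - mean_j), with n-1 = 5.
  S[A,A] = ((-2.6667)·(-2.6667) + (-0.6667)·(-0.6667) + (-0.6667)·(-0.6667) + (-0.6667)·(-0.6667) + (3.3333)·(3.3333) + (1.3333)·(1.3333)) / 5 = 21.3333/5 = 4.2667
  S[A,B] = ((-2.6667)·(-2.1667) + (-0.6667)·(0.8333) + (-0.6667)·(1.8333) + (-0.6667)·(-2.1667) + (3.3333)·(0.8333) + (1.3333)·(0.8333)) / 5 = 9.3333/5 = 1.8667
  S[A,C] = ((-2.6667)·(0.3333) + (-0.6667)·(0.3333) + (-0.6667)·(0.3333) + (-0.6667)·(-2.6667) + (3.3333)·(1.3333) + (1.3333)·(0.3333)) / 5 = 5.3333/5 = 1.0667
  S[B,B] = ((-2.1667)·(-2.1667) + (0.8333)·(0.8333) + (1.8333)·(1.8333) + (-2.1667)·(-2.1667) + (0.8333)·(0.8333) + (0.8333)·(0.8333)) / 5 = 14.8333/5 = 2.9667
  S[B,C] = ((-2.1667)·(0.3333) + (0.8333)·(0.3333) + (1.8333)·(0.3333) + (-2.1667)·(-2.6667) + (0.8333)·(1.3333) + (0.8333)·(0.3333)) / 5 = 7.3333/5 = 1.4667
  S[C,C] = ((0.3333)·(0.3333) + (0.3333)·(0.3333) + (0.3333)·(0.3333) + (-2.6667)·(-2.6667) + (1.3333)·(1.3333) + (0.3333)·(0.3333)) / 5 = 9.3333/5 = 1.8667

S is symmetric (S[j,i] = S[i,j]). Assembling:

S = [[4.2667, 1.8667, 1.0667],
 [1.8667, 2.9667, 1.4667],
 [1.0667, 1.4667, 1.8667]]


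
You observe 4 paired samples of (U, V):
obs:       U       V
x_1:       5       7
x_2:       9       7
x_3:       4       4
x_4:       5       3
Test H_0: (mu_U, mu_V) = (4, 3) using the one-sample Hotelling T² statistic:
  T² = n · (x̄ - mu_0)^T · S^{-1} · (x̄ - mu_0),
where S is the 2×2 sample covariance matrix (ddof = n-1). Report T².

Step 1 — sample mean vector:
  mean(U) = (5 + 9 + 4 + 5) / 4 = 23/4 = 5.75
  mean(V) = (7 + 7 + 4 + 3) / 4 = 21/4 = 5.25
  x̄ = (5.75, 5.25),  deviation x̄ - mu_0 = (5.75, 5.25) - (4, 3) = (1.75, 2.25).

Step 2 — sample covariance matrix, S[i,j] = (1/(n-1)) · Σ_k (x_{k,i} - mean_i) · (x_{k,j} - mean_j), divisor n-1 = 3:
  S[U,U] = ((-0.75)·(-0.75) + (3.25)·(3.25) + (-1.75)·(-1.75) + (-0.75)·(-0.75)) / 3 = 14.75/3 = 4.9167
  S[U,V] = ((-0.75)·(1.75) + (3.25)·(1.75) + (-1.75)·(-1.25) + (-0.75)·(-2.25)) / 3 = 8.25/3 = 2.75
  S[V,V] = ((1.75)·(1.75) + (1.75)·(1.75) + (-1.25)·(-1.25) + (-2.25)·(-2.25)) / 3 = 12.75/3 = 4.25
  S = [[4.9167, 2.75],
 [2.75, 4.25]].

Step 3 — invert S. det(S) = 4.9167·4.25 - (2.75)² = 13.3333.
  S^{-1} = (1/det) · [[d, -b], [-b, a]] = [[0.3188, -0.2063],
 [-0.2063, 0.3688]].

Step 4 — quadratic form (x̄ - mu_0)^T · S^{-1} · (x̄ - mu_0):
  S^{-1} · (x̄ - mu_0) = (0.0937, 0.4687),
  (x̄ - mu_0)^T · [...] = (1.75)·(0.0937) + (2.25)·(0.4687) = 1.2187.

Step 5 — scale by n: T² = 4 · 1.2187 = 4.875.

T² ≈ 4.875


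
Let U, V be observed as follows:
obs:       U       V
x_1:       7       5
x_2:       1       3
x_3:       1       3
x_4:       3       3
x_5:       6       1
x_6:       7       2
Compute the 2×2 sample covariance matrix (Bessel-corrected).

Step 1 — column means:
  mean(U) = (7 + 1 + 1 + 3 + 6 + 7) / 6 = 25/6 = 4.1667
  mean(V) = (5 + 3 + 3 + 3 + 1 + 2) / 6 = 17/6 = 2.8333

Step 2 — sample covariance S[i,j] = (1/(n-1)) · Σ_k (x_{k,i} - mean_i) · (x_{k,j} - mean_j), with n-1 = 5.
  S[U,U] = ((2.8333)·(2.8333) + (-3.1667)·(-3.1667) + (-3.1667)·(-3.1667) + (-1.1667)·(-1.1667) + (1.8333)·(1.8333) + (2.8333)·(2.8333)) / 5 = 40.8333/5 = 8.1667
  S[U,V] = ((2.8333)·(2.1667) + (-3.1667)·(0.1667) + (-3.1667)·(0.1667) + (-1.1667)·(0.1667) + (1.8333)·(-1.8333) + (2.8333)·(-0.8333)) / 5 = -0.8333/5 = -0.1667
  S[V,V] = ((2.1667)·(2.1667) + (0.1667)·(0.1667) + (0.1667)·(0.1667) + (0.1667)·(0.1667) + (-1.8333)·(-1.8333) + (-0.8333)·(-0.8333)) / 5 = 8.8333/5 = 1.7667

S is symmetric (S[j,i] = S[i,j]). Assembling:

S = [[8.1667, -0.1667],
 [-0.1667, 1.7667]]


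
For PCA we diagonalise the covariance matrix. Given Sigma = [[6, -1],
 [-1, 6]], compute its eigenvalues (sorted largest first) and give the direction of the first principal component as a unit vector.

Step 1 — characteristic polynomial of 2×2 Sigma:
  det(Sigma - λI) = λ² - trace · λ + det = 0.
  trace = 6 + 6 = 12, det = 6·6 - (-1)² = 35.
Step 2 — discriminant:
  Δ = trace² - 4·det = 144 - 140 = 4.
Step 3 — eigenvalues:
  λ = (trace ± √Δ)/2 = (12 ± 2)/2,
  λ_1 = 7,  λ_2 = 5.

Step 4 — unit eigenvector for λ_1: solve (Sigma - λ_1 I)v = 0. First row:
  (6 - 7)·v_x + (-1)·v_y = 0, i.e. (-1)·v_x + (-1)·v_y = 0,
  so v ∝ (b, λ_1 - a) = (-1, 1); multiply by -1 so the first entry is positive: u = (1, -1).
  ||u|| = √((1)² + (-1)²) = √(2) ≈ 1.4142,
  v_1 = u/||u|| ≈ (0.7071, -0.7071) (||v_1|| = 1).

λ_1 = 7,  λ_2 = 5;  v_1 ≈ (0.7071, -0.7071)


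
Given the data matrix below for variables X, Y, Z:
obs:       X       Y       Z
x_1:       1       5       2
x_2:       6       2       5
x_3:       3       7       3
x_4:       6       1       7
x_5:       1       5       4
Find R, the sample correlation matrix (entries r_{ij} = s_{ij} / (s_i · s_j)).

Step 1 — column means:
  mean(X) = (1 + 6 + 3 + 6 + 1) / 5 = 17/5 = 3.4
  mean(Y) = (5 + 2 + 7 + 1 + 5) / 5 = 20/5 = 4
  mean(Z) = (2 + 5 + 3 + 7 + 4) / 5 = 21/5 = 4.2

Step 2 — sample variances and covariances s[i,j] = (1/(n-1)) · Σ_k (x_{k,i} - mean_i) · (x_{k,j} - mean_j), with n-1 = 4:
  s[X,X] = ((-2.4)·(-2.4) + (2.6)·(2.6) + (-0.4)·(-0.4) + (2.6)·(2.6) + (-2.4)·(-2.4)) / 4 = 25.2/4 = 6.3
  s[X,Y] = ((-2.4)·(1) + (2.6)·(-2) + (-0.4)·(3) + (2.6)·(-3) + (-2.4)·(1)) / 4 = -19/4 = -4.75
  s[X,Z] = ((-2.4)·(-2.2) + (2.6)·(0.8) + (-0.4)·(-1.2) + (2.6)·(2.8) + (-2.4)·(-0.2)) / 4 = 15.6/4 = 3.9
  s[Y,Y] = ((1)·(1) + (-2)·(-2) + (3)·(3) + (-3)·(-3) + (1)·(1)) / 4 = 24/4 = 6
  s[Y,Z] = ((1)·(-2.2) + (-2)·(0.8) + (3)·(-1.2) + (-3)·(2.8) + (1)·(-0.2)) / 4 = -16/4 = -4
  s[Z,Z] = ((-2.2)·(-2.2) + (0.8)·(0.8) + (-1.2)·(-1.2) + (2.8)·(2.8) + (-0.2)·(-0.2)) / 4 = 14.8/4 = 3.7
  Sample standard deviations s_i = √(s[i,i]):
  s(X) = √(6.3) = 2.51
  s(Y) = √(6) = 2.4495
  s(Z) = √(3.7) = 1.9235

Step 3 — r_{ij} = s_{ij} / (s_i · s_j):
  r[X,X] = 1 (diagonal).
  r[X,Y] = -4.75 / (2.51 · 2.4495) = -4.75 / 6.1482 = -0.7726
  r[X,Z] = 3.9 / (2.51 · 1.9235) = 3.9 / 4.828 = 0.8078
  r[Y,Y] = 1 (diagonal).
  r[Y,Z] = -4 / (2.4495 · 1.9235) = -4 / 4.7117 = -0.849
  r[Z,Z] = 1 (diagonal).

R is symmetric with unit diagonal. Assembling:

R = [[1, -0.7726, 0.8078],
 [-0.7726, 1, -0.849],
 [0.8078, -0.849, 1]]
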